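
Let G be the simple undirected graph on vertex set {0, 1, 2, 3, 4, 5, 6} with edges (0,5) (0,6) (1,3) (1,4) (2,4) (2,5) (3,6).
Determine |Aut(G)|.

14

G is 2-regular and connected on 7 vertices, i.e. the cycle C_7. The automorphisms of the 7-cycle are exactly the symmetries of a regular 7-gon: the dihedral group D_7, |D_7| = 14.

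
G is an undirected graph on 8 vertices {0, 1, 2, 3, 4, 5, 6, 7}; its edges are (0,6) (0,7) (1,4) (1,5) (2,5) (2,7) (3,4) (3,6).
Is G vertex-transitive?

Every vertex has degree 2 and the graph is connected, so G is the 8-cycle C_8. C_8 has 8 rotations and 8 reflections, so Aut(C_8) ≅ D_8 of order 16. This group acts transitively on the 8 vertices.

Yes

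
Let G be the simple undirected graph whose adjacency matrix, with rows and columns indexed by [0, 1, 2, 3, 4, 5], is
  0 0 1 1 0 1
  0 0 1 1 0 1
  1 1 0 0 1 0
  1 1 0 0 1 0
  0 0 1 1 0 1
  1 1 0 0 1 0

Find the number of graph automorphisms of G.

G is 3-regular and bipartite with parts {2, 3, 5} and {0, 1, 4} (each part is independent and every cross-pair is an edge), so G = K_{3,3}. Each part can be permuted independently (S_3 × S_3) and the two equal-size parts can also be swapped, giving (S_3 × S_3) ⋊ Z_2 of order 2·(3!)² = 72.

72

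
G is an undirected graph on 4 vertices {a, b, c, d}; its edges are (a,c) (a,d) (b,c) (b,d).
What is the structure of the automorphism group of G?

Every vertex has degree 2 and the graph is connected, so G is the 4-cycle C_4. C_4 has 4 rotations and 4 reflections, so Aut(C_4) ≅ D_4 of order 8.

the dihedral group of order 8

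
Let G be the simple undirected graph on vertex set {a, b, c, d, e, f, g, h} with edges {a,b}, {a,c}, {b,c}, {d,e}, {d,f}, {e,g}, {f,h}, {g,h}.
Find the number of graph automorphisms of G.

G has two connected components, {d, e, f, g, h} and {a, b, c}; each is 2-regular, so G = C_5 ⊔ C_3. The components are non-isomorphic (different sizes), so Aut(G) = Aut(C_3) × Aut(C_5) = D_3 × D_5 of order 6·10 = 60.

60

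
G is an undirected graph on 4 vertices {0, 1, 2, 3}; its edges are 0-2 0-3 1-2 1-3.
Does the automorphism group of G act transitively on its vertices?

Yes

G is 2-regular and connected on 4 vertices, i.e. the cycle C_4. The automorphisms of the 4-cycle are exactly the symmetries of a regular 4-gon: the dihedral group D_4, |D_4| = 8. This group acts transitively on the 4 vertices.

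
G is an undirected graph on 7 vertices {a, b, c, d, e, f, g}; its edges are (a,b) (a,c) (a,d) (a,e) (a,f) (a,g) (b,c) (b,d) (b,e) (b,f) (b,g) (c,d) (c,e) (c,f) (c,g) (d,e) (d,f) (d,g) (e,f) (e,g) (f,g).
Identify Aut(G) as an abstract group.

Every vertex has degree 6, so G is the complete graph K_7. Every bijection on the vertex set is an automorphism of K_7; hence Aut(K_7) ≅ S_7, order 5040.

S_7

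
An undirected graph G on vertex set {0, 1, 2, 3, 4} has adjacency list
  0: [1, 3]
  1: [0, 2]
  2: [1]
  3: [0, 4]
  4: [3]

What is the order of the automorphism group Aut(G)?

2

The degree sequence is [2, 2, 1, 2, 1]; the two degree-1 vertices 2 and 4 are the ends of a path, so G = P_5. The only nontrivial automorphism of a path is the end-to-end reflection, so Aut(G) ≅ Z_2.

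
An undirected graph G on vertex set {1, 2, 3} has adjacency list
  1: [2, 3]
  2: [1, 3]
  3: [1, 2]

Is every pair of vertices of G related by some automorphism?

Yes

Every vertex has degree 2, so G is the complete graph K_3. Any permutation of the 3 vertices preserves K_3, so Aut(K_3) = S_3 of order 3! = 6. This group acts transitively on the 3 vertices.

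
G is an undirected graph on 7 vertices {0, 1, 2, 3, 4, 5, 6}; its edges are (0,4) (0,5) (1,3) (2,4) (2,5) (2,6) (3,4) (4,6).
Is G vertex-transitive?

Vertex 1 is the only vertex of degree 1, so every automorphism fixes it; G is not vertex-transitive.

No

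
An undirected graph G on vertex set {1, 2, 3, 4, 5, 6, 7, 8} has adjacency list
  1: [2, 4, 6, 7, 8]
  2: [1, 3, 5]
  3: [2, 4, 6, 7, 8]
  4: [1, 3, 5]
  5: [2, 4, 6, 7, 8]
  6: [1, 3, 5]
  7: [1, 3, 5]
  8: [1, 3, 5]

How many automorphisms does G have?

720

The vertices split by degree into {1, 3, 5} (degree 5) and {2, 4, 6, 7, 8} (degree 3); every edge runs between the two parts, so G is the complete bipartite graph K_{3,5}. The parts have unequal sizes, so no automorphism swaps them; each part is permuted independently, giving S_5 × S_3 of order 5!·3! = 720.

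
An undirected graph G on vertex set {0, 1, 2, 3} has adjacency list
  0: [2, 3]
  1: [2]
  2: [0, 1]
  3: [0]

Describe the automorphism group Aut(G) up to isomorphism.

The degree sequence is [2, 1, 2, 1]; the two degree-1 vertices 1 and 3 are the ends of a path, so G = P_4. The only nontrivial automorphism of a path is the end-to-end reflection, so Aut(G) ≅ Z_2.

C_2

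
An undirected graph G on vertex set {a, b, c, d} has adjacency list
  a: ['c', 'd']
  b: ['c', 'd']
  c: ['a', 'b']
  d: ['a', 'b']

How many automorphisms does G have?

8

G is 2-regular and bipartite on 2^2 = 4 vertices with girth 4; it is the hypercube graph Q_2. Aut(Q_2) consists of the signed permutations of the 2 coordinate axes: 2! permutations times 2^2 sign flips, so |Aut| = 2^2·2! = 8.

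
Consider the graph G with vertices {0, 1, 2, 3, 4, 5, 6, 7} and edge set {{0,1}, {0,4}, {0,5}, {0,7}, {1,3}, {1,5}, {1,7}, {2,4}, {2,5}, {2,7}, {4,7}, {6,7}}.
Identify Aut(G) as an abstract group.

1

Degrees alone do not determine every vertex (e.g. 0 and 1 both have degree 4), but their neighbour-degree multisets differ: N(0) has degrees [3, 3, 4, 5] while N(1) has degrees [1, 3, 4, 5]. Repeating this refinement separates all vertices, so the only automorphism is the identity.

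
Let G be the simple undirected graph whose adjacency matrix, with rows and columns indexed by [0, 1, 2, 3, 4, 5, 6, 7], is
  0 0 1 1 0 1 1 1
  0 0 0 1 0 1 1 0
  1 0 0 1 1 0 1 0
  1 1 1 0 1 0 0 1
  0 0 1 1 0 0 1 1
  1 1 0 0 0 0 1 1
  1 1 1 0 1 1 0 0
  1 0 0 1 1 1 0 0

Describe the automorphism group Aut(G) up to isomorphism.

The degree sequence is [5, 3, 4, 5, 4, 4, 5, 4]. Checking the degree-preserving permutations of the vertex set shows that none except the identity preserves every edge, so Aut(G) is trivial.

the trivial group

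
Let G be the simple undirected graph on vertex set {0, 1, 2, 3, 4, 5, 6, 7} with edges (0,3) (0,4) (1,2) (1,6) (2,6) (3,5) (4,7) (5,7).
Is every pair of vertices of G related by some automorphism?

No

G has two connected components, {0, 3, 4, 5, 7} and {1, 2, 6}; each is 2-regular, so G = C_5 ⊔ C_3. The orbit of 0 under Aut(G) is {0, 3, 4, 5, 7}, which does not contain 1, so G is not vertex-transitive.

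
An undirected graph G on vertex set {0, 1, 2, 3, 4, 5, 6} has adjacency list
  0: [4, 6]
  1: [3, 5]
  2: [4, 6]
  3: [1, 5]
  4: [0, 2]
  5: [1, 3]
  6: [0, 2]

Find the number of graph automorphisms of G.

48

G has two connected components, {0, 2, 4, 6} and {1, 3, 5}; each is 2-regular, so G = C_4 ⊔ C_3. No automorphism exchanges components of different sizes, hence Aut(G) is the direct product D_4 × D_3, order 48.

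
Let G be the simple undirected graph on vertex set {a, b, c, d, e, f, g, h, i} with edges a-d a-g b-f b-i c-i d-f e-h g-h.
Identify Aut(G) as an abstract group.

Z_2

The degree sequence is [2, 2, 1, 2, 1, 2, 2, 2, 2]; the two degree-1 vertices c and e are the ends of a path, so G = P_9. A path has exactly one nontrivial symmetry — reversal — giving Aut(G) of order 2.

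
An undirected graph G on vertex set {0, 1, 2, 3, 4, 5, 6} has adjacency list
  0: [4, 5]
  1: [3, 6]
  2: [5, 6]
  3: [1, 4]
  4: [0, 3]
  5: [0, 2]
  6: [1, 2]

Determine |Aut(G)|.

G is 2-regular and connected on 7 vertices, i.e. the cycle C_7. The automorphisms of the 7-cycle are exactly the symmetries of a regular 7-gon: the dihedral group D_7, |D_7| = 14.

14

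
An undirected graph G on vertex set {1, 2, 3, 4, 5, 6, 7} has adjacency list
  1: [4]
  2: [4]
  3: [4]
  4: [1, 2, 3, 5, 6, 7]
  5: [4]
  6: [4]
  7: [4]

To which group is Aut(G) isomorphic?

Vertex 4 has degree 6 and every other vertex has degree 1, so G is the star K_{1,6} with centre 4. The 6 leaves are pairwise interchangeable while the centre is fixed, giving Aut(G) = S_6.

the symmetric group on 6 letters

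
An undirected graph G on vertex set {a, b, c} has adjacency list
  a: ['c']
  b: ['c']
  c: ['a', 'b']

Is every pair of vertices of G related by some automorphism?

Vertex c is the only vertex of degree 2, so every automorphism fixes it; G is not vertex-transitive.

No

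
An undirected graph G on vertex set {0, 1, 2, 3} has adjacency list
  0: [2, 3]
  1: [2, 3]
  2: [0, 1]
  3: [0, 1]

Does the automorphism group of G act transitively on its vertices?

G is 2-regular and bipartite on 2^2 = 4 vertices with girth 4; it is the hypercube graph Q_2. Aut(Q_2) consists of the signed permutations of the 2 coordinate axes: 2! permutations times 2^2 sign flips, so |Aut| = 2^2·2! = 8. Under this action every vertex can be carried to every other, so G is vertex-transitive.

Yes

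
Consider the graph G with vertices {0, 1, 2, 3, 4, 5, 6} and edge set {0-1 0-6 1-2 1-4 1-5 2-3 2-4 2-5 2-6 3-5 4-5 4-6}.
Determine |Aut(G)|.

1

The degree sequence is [2, 4, 5, 2, 4, 4, 3]. Checking the degree-preserving permutations of the vertex set shows that none except the identity preserves every edge, so Aut(G) is trivial.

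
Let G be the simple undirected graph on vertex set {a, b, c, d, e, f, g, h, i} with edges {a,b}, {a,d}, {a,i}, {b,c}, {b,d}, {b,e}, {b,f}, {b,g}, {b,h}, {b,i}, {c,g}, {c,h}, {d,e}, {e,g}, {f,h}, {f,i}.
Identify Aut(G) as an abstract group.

the dihedral group of order 16

Vertex b is the unique vertex of degree 8; the remaining 8 vertices each have degree 3 and induce a cycle, so G is the wheel on 9 vertices with hub b. With the hub fixed, the remaining symmetry is that of the rim cycle C_8, giving the dihedral group D_8.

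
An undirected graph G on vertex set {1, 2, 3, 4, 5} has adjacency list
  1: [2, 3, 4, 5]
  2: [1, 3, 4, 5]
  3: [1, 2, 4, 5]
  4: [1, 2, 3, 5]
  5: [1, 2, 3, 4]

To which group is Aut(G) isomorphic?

S_5

All 5 vertices are pairwise adjacent: G = K_5. Every bijection on the vertex set is an automorphism of K_5; hence Aut(K_5) ≅ S_5, order 120.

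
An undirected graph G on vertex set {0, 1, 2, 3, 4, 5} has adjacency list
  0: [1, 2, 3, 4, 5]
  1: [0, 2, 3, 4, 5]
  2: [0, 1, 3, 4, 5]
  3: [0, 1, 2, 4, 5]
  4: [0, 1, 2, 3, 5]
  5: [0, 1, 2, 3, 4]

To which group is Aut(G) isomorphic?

the symmetric group on 6 letters

All 6 vertices are pairwise adjacent: G = K_6. Every bijection on the vertex set is an automorphism of K_6; hence Aut(K_6) ≅ S_6, order 720.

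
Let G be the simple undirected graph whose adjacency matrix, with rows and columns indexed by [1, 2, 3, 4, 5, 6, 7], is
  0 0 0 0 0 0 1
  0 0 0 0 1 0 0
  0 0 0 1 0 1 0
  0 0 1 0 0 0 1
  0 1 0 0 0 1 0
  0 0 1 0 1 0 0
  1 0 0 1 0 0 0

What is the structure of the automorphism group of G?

The degree sequence is [1, 1, 2, 2, 2, 2, 2]; the two degree-1 vertices 1 and 2 are the ends of a path, so G = P_7. A path has exactly one nontrivial symmetry — reversal — giving Aut(G) of order 2.

Z_2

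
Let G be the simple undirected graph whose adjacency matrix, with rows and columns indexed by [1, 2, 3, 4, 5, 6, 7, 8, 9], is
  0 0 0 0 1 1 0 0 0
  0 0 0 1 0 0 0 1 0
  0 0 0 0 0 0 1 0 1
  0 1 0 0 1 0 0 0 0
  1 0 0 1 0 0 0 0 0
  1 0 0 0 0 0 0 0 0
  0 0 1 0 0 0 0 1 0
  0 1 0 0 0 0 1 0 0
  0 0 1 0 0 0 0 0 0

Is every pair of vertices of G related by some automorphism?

Automorphisms preserve degree, but G has vertices of degree 1 and vertices of degree 2; no automorphism maps one to the other, so G is not vertex-transitive.

No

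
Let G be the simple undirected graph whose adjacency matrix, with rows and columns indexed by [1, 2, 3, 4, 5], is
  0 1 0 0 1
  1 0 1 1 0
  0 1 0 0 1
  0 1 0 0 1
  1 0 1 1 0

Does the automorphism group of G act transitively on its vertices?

Automorphisms preserve degree, but G has vertices of degree 2 and vertices of degree 3; no automorphism maps one to the other, so G is not vertex-transitive.

No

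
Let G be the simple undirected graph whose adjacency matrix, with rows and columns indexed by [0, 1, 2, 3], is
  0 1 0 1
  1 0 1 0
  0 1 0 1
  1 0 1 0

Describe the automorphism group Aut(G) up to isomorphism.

G is 2-regular and connected on 4 vertices, i.e. the cycle C_4. The automorphisms of the 4-cycle are exactly the symmetries of a regular 4-gon: the dihedral group D_4, |D_4| = 8.

the dihedral group of order 8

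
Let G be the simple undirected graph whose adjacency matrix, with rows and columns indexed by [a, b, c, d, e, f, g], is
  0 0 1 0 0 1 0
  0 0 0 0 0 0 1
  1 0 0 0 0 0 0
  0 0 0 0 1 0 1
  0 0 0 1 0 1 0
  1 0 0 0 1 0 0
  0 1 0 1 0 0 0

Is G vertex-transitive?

Automorphisms preserve degree, but G has vertices of degree 1 and vertices of degree 2; no automorphism maps one to the other, so G is not vertex-transitive.

No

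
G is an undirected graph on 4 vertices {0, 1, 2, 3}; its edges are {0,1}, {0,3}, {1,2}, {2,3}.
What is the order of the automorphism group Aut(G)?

G is 2-regular and bipartite on 2^2 = 4 vertices with girth 4; it is the hypercube graph Q_2. Aut(Q_2) consists of the signed permutations of the 2 coordinate axes: 2! permutations times 2^2 sign flips, so |Aut| = 2^2·2! = 8.

8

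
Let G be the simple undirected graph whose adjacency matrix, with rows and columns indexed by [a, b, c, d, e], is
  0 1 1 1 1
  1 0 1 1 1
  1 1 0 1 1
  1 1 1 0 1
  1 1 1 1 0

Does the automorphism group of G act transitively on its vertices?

All 5 vertices are pairwise adjacent: G = K_5. Every bijection on the vertex set is an automorphism of K_5; hence Aut(K_5) ≅ S_5, order 120. Under this action every vertex can be carried to every other, so G is vertex-transitive.

Yes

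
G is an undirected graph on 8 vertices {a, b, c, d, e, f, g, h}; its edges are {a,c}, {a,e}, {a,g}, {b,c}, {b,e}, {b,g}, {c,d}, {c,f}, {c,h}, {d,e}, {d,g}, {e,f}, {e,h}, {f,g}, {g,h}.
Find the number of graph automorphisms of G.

720

The vertices split by degree into {c, e, g} (degree 5) and {a, b, d, f, h} (degree 3); every edge runs between the two parts, so G is the complete bipartite graph K_{3,5}. Automorphisms preserve the bipartition setwise (since the parts differ in size) and act as S_5 × S_3 within it; |Aut| = 720.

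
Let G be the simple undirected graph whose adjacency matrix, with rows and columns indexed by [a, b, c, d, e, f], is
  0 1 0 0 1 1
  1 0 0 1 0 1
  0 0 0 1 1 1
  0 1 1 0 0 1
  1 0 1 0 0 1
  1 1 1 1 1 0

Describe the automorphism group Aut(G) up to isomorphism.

Vertex f is the unique vertex of degree 5; the remaining 5 vertices each have degree 3 and induce a cycle, so G is the wheel on 6 vertices with hub f. With the hub fixed, the remaining symmetry is that of the rim cycle C_5, giving the dihedral group D_5.

D_5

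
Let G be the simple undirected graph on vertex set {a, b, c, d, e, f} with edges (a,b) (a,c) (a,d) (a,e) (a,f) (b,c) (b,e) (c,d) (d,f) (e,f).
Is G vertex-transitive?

Vertex a is the only vertex of degree 5, so every automorphism fixes it; G is not vertex-transitive.

No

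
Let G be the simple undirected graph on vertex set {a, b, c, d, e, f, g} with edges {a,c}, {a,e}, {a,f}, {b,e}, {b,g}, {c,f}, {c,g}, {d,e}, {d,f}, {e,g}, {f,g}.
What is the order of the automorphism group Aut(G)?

1

The degree sequence is [3, 2, 3, 2, 4, 4, 4]. Checking the degree-preserving permutations of the vertex set shows that none except the identity preserves every edge, so Aut(G) is trivial.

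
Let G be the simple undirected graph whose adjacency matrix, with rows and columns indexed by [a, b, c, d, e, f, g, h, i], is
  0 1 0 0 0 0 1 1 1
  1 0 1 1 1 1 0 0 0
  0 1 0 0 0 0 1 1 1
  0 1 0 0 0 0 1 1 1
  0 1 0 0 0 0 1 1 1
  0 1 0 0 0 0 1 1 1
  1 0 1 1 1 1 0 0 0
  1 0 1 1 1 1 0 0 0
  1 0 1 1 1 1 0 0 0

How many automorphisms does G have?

The vertices split by degree into {b, g, h, i} (degree 5) and {a, c, d, e, f} (degree 4); every edge runs between the two parts, so G is the complete bipartite graph K_{4,5}. Automorphisms preserve the bipartition setwise (since the parts differ in size) and act as S_5 × S_4 within it; |Aut| = 2880.

2880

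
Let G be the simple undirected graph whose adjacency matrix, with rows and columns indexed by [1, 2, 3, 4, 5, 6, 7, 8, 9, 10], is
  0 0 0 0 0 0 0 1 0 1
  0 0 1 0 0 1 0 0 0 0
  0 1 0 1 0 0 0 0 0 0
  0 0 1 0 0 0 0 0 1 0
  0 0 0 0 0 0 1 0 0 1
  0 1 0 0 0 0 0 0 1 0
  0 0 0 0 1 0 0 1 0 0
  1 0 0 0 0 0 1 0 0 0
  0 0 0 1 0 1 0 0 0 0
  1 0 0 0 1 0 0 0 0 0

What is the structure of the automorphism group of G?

(D_5 × D_5) ⋊ Z_2

G has two connected components, {1, 5, 7, 8, 10} and {2, 3, 4, 6, 9}; each is 2-regular, so G = C_5 ⊔ C_5. With two isomorphic components, Aut(G) = Aut(C_5) ≀ S_2 = (D_5 × D_5) ⋊ Z_2: permute each cycle by D_5, then optionally swap the two cycles. Order 2·(2·5)² = 200.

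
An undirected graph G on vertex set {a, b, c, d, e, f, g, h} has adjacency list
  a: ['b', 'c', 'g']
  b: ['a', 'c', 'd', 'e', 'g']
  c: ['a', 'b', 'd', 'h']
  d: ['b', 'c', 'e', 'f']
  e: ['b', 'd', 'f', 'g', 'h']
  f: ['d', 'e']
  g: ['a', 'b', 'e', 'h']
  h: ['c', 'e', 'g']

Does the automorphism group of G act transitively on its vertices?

Vertex f is the only vertex of degree 2, so every automorphism fixes it; G is not vertex-transitive.

No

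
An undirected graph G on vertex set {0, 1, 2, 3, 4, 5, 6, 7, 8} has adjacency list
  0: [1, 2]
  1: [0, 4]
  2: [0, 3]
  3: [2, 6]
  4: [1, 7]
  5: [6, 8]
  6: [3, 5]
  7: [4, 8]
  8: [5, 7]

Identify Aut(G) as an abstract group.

D_9

G is 2-regular and connected on 9 vertices, i.e. the cycle C_9. C_9 has 9 rotations and 9 reflections, so Aut(C_9) ≅ D_9 of order 18.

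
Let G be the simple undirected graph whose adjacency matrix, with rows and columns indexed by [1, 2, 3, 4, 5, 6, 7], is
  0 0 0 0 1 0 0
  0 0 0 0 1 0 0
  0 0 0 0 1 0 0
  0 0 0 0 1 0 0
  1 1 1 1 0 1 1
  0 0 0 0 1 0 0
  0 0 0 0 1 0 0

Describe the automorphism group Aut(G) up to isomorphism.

Vertex 5 has degree 6 and every other vertex has degree 1, so G is the star K_{1,6} with centre 5. The 6 leaves are pairwise interchangeable while the centre is fixed, giving Aut(G) = S_6.

the symmetric group on 6 letters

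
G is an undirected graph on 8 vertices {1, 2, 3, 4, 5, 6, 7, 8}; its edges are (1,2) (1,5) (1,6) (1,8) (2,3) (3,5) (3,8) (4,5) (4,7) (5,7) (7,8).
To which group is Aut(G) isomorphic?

The degree sequence is [4, 2, 3, 2, 4, 1, 3, 3]. Checking the degree-preserving permutations of the vertex set shows that none except the identity preserves every edge, so Aut(G) is trivial.

1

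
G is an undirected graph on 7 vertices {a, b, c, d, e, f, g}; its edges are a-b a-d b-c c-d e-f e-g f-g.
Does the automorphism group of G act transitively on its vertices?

G has two connected components, {a, b, c, d} and {e, f, g}; each is 2-regular, so G = C_4 ⊔ C_3. The orbit of a under Aut(G) is {a, b, c, d}, which does not contain e, so G is not vertex-transitive.

No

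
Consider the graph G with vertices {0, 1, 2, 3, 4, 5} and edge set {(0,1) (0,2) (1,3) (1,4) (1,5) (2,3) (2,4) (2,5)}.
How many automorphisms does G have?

The vertices split by degree into {1, 2} (degree 4) and {0, 3, 4, 5} (degree 2); every edge runs between the two parts, so G is the complete bipartite graph K_{2,4}. Automorphisms preserve the bipartition setwise (since the parts differ in size) and act as S_2 × S_4 within it; |Aut| = 48.

48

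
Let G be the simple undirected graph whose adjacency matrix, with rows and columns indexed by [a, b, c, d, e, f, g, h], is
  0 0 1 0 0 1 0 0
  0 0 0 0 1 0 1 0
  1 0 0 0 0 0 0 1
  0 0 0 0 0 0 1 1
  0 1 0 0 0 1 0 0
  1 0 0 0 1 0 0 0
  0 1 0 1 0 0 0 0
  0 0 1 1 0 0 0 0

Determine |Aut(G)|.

16

Every vertex has degree 2 and the graph is connected, so G is the 8-cycle C_8. C_8 has 8 rotations and 8 reflections, so Aut(C_8) ≅ D_8 of order 16.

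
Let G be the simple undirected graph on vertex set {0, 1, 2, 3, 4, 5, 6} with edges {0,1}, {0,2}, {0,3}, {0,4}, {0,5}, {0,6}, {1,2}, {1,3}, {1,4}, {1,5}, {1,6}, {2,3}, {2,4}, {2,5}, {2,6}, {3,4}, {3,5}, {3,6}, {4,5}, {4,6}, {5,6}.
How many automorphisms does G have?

5040

All 7 vertices are pairwise adjacent: G = K_7. Every bijection on the vertex set is an automorphism of K_7; hence Aut(K_7) ≅ S_7, order 5040.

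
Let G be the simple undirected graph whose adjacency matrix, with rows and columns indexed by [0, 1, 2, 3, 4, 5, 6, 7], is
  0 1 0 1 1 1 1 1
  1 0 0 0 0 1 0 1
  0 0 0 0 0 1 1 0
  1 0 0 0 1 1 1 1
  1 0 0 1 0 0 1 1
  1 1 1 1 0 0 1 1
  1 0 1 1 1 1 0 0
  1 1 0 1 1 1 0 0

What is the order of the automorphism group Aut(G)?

Degrees alone do not determine every vertex (e.g. 0 and 5 both have degree 6), but their neighbour-degree multisets differ: N(0) has degrees [3, 4, 5, 5, 5, 6] while N(5) has degrees [2, 3, 5, 5, 5, 6]. Repeating this refinement separates all vertices, so the only automorphism is the identity.

1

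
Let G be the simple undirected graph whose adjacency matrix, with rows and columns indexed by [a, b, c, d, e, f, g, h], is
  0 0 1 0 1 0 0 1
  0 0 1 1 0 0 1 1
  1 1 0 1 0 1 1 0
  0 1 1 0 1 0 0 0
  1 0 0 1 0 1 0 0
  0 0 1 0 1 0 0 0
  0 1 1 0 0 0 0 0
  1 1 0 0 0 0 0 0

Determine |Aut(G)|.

1

Degrees alone do not determine every vertex (e.g. a and d both have degree 3), but their neighbour-degree multisets differ: N(a) has degrees [2, 3, 5] while N(d) has degrees [3, 4, 5]. Repeating this refinement separates all vertices, so the only automorphism is the identity.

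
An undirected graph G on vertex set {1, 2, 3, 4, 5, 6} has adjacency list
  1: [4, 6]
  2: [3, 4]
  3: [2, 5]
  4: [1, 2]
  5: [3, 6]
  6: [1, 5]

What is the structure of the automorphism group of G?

D_6

G is 2-regular and connected on 6 vertices, i.e. the cycle C_6. The automorphisms of the 6-cycle are exactly the symmetries of a regular 6-gon: the dihedral group D_6, |D_6| = 12.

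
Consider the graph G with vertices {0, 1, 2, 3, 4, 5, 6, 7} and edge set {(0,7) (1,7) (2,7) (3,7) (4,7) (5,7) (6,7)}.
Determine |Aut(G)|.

5040

Vertex 7 has degree 7 and every other vertex has degree 1, so G is the star K_{1,7} with centre 7. The 7 leaves are pairwise interchangeable while the centre is fixed, giving Aut(G) = S_7.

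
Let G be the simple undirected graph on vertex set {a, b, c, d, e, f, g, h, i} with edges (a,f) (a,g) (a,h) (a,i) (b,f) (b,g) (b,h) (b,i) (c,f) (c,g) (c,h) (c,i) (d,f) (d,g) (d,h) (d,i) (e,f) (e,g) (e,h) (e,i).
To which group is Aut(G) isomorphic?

The vertices split by degree into {f, g, h, i} (degree 5) and {a, b, c, d, e} (degree 4); every edge runs between the two parts, so G is the complete bipartite graph K_{4,5}. Automorphisms preserve the bipartition setwise (since the parts differ in size) and act as S_4 × S_5 within it; |Aut| = 2880.

S_4 × S_5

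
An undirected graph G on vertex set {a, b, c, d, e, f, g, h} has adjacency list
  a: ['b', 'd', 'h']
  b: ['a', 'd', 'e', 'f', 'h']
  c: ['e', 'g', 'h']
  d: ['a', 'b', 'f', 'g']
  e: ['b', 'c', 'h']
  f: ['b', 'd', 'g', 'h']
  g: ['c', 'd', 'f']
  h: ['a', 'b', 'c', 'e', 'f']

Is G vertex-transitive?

No

Automorphisms preserve degree, but G has vertices of degree 3 and vertices of degree 5; no automorphism maps one to the other, so G is not vertex-transitive.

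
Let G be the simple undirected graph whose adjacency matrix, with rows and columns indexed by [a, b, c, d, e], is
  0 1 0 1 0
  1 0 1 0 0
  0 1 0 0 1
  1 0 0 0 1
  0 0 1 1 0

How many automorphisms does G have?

Every vertex has degree 2 and the graph is connected, so G is the 5-cycle C_5. The automorphisms of the 5-cycle are exactly the symmetries of a regular 5-gon: the dihedral group D_5, |D_5| = 10.

10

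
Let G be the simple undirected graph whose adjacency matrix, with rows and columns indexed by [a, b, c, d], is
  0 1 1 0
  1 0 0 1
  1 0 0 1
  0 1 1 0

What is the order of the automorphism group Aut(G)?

G is 2-regular and bipartite on 2^2 = 4 vertices with girth 4; it is the hypercube graph Q_2. The symmetry group of the 2-cube is the hyperoctahedral group B_2 = Z_2 ≀ S_2, of order 2^2·2! = 8.

8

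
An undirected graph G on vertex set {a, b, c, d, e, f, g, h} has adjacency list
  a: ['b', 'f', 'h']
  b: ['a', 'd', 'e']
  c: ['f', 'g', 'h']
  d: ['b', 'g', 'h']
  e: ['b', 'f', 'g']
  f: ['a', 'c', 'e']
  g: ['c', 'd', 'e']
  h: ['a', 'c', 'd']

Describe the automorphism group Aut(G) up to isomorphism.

G is 3-regular and bipartite on 2^3 = 8 vertices with girth 4; it is the hypercube graph Q_3. Aut(Q_3) consists of the signed permutations of the 3 coordinate axes: 3! permutations times 2^3 sign flips, so |Aut| = 2^3·3! = 48.

the hyperoctahedral group B_3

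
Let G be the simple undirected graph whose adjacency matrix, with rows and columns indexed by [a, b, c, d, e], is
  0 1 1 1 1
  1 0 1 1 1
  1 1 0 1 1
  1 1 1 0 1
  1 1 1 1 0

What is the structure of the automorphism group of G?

S_5

All 5 vertices are pairwise adjacent: G = K_5. Every bijection on the vertex set is an automorphism of K_5; hence Aut(K_5) ≅ S_5, order 120.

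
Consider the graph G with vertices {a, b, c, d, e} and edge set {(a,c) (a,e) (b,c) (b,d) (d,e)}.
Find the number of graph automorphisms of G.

10

Every vertex has degree 2 and the graph is connected, so G is the 5-cycle C_5. C_5 has 5 rotations and 5 reflections, so Aut(C_5) ≅ D_5 of order 10.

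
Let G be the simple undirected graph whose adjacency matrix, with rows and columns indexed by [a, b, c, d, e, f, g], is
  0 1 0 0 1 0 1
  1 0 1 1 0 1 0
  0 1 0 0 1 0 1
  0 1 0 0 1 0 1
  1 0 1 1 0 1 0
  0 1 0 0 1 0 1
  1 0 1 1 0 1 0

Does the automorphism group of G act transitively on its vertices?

Automorphisms preserve degree, but G has vertices of degree 3 and vertices of degree 4; no automorphism maps one to the other, so G is not vertex-transitive.

No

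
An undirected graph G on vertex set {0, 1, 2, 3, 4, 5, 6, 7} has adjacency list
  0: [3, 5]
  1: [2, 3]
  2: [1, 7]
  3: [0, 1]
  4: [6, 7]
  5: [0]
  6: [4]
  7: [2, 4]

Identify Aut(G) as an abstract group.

The degree sequence is [2, 2, 2, 2, 2, 1, 1, 2]; the two degree-1 vertices 5 and 6 are the ends of a path, so G = P_8. The only nontrivial automorphism of a path is the end-to-end reflection, so Aut(G) ≅ Z_2.

Z_2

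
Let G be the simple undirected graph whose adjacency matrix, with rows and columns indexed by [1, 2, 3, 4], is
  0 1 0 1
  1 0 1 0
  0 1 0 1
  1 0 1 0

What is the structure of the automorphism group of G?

D_4

Every vertex has degree 2 and the graph is connected, so G is the 4-cycle C_4. The automorphisms of the 4-cycle are exactly the symmetries of a regular 4-gon: the dihedral group D_4, |D_4| = 8.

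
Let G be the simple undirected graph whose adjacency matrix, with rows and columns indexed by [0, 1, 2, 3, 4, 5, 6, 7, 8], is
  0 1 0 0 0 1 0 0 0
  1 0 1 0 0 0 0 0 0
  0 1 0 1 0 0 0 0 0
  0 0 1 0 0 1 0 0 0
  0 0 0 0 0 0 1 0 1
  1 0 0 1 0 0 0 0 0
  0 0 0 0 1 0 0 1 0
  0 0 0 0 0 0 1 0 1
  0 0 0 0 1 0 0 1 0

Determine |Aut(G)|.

80

G has two connected components, {0, 1, 2, 3, 5} and {4, 6, 7, 8}; each is 2-regular, so G = C_5 ⊔ C_4. No automorphism exchanges components of different sizes, hence Aut(G) is the direct product D_4 × D_5, order 80.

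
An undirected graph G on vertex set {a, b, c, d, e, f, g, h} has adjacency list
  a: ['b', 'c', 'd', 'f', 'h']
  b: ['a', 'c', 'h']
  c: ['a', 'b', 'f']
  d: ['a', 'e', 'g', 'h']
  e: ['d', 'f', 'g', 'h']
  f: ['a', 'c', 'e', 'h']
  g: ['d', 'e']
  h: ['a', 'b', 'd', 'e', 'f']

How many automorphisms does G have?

Degrees alone do not determine every vertex (e.g. a and h both have degree 5), but their neighbour-degree multisets differ: N(a) has degrees [3, 3, 4, 4, 5] while N(h) has degrees [3, 4, 4, 4, 5]. Repeating this refinement separates all vertices, so the only automorphism is the identity.

1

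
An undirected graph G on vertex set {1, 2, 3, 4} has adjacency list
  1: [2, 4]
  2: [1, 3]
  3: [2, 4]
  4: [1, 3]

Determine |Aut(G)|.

G is 2-regular and bipartite with parts {1, 3} and {2, 4} (each part is independent and every cross-pair is an edge), so G = K_{2,2}. Each part can be permuted independently (S_2 × S_2) and the two equal-size parts can also be swapped, giving (S_2 × S_2) ⋊ Z_2 of order 2·(2!)² = 8.

8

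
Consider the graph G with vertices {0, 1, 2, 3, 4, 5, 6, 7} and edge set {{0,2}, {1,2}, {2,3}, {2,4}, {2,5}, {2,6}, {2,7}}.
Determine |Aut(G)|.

5040

Vertex 2 has degree 7 and every other vertex has degree 1, so G is the star K_{1,7} with centre 2. Any automorphism fixes the centre and permutes the 7 leaves freely, so Aut(G) ≅ S_7 of order 7! = 5040.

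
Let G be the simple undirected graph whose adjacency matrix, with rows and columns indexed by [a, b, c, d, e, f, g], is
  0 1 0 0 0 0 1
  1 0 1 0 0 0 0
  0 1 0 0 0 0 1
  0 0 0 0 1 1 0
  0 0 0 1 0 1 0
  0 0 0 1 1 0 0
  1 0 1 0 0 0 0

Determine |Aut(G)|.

48

G has two connected components, {a, b, c, g} and {d, e, f}; each is 2-regular, so G = C_4 ⊔ C_3. The components are non-isomorphic (different sizes), so Aut(G) = Aut(C_4) × Aut(C_3) = D_4 × D_3 of order 8·6 = 48.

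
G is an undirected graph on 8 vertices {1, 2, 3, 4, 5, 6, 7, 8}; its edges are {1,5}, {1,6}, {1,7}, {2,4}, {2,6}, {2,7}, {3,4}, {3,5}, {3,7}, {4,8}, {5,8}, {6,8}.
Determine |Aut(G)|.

48

G is 3-regular and bipartite on 2^3 = 8 vertices with girth 4; it is the hypercube graph Q_3. Aut(Q_3) consists of the signed permutations of the 3 coordinate axes: 3! permutations times 2^3 sign flips, so |Aut| = 2^3·3! = 48.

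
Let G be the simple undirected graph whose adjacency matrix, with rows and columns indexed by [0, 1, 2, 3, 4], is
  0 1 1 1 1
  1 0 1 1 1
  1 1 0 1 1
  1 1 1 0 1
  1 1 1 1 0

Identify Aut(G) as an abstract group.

the symmetric group on 5 letters

Every vertex has degree 4, so G is the complete graph K_5. Any permutation of the 5 vertices preserves K_5, so Aut(K_5) = S_5 of order 5! = 120.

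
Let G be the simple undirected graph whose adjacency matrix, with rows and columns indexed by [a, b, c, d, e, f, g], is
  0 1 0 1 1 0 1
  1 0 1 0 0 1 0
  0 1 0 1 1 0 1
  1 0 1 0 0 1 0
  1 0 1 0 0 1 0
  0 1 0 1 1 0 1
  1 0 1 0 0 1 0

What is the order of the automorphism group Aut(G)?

The vertices split by degree into {a, c, f} (degree 4) and {b, d, e, g} (degree 3); every edge runs between the two parts, so G is the complete bipartite graph K_{3,4}. The parts have unequal sizes, so no automorphism swaps them; each part is permuted independently, giving S_3 × S_4 of order 3!·4! = 144.

144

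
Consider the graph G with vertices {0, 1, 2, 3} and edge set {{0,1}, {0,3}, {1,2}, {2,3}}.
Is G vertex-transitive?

G is 2-regular and connected on 4 vertices, i.e. the cycle C_4. The automorphisms of the 4-cycle are exactly the symmetries of a regular 4-gon: the dihedral group D_4, |D_4| = 8. This group acts transitively on the 4 vertices.

Yes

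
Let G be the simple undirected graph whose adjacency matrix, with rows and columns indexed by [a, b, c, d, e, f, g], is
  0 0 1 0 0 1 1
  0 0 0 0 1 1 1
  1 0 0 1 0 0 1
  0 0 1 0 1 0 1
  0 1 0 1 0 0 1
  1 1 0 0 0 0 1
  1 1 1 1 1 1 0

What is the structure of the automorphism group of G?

D_6

Vertex g is the unique vertex of degree 6; the remaining 6 vertices each have degree 3 and induce a cycle, so G is the wheel on 7 vertices with hub g. With the hub fixed, the remaining symmetry is that of the rim cycle C_6, giving the dihedral group D_6.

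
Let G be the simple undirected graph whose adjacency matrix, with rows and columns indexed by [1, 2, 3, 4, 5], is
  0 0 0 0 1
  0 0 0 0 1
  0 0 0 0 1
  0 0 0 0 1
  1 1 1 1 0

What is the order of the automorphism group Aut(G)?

Vertex 5 has degree 4 and every other vertex has degree 1, so G is the star K_{1,4} with centre 5. The 4 leaves are pairwise interchangeable while the centre is fixed, giving Aut(G) = S_4.

24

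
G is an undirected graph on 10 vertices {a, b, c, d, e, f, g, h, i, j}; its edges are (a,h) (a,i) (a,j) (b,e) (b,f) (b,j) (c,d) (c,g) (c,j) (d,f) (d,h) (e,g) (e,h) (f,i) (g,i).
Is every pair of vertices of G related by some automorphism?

G is 3-regular on 10 vertices with no triangles and no 4-cycles (girth 5): this is the Petersen graph. It is a classical fact that the Petersen graph has automorphism group S_5 (order 120), arising from its description as the Kneser graph K(5,2). This group acts transitively on the 10 vertices.

Yes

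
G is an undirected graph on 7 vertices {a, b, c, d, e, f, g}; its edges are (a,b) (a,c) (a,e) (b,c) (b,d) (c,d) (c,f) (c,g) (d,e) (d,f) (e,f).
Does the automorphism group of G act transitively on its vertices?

Vertex c is the only vertex of degree 5, so every automorphism fixes it; G is not vertex-transitive.

No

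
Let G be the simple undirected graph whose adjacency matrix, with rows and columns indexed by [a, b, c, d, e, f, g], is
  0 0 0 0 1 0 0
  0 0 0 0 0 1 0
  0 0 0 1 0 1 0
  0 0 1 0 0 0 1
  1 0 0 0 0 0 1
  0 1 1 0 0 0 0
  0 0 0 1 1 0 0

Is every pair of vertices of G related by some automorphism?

No

Automorphisms preserve degree, but G has vertices of degree 1 and vertices of degree 2; no automorphism maps one to the other, so G is not vertex-transitive.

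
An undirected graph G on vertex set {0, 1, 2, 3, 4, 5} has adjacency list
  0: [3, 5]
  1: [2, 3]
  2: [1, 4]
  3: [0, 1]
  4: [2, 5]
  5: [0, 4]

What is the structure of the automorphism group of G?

D_6

G is 2-regular and connected on 6 vertices, i.e. the cycle C_6. The automorphisms of the 6-cycle are exactly the symmetries of a regular 6-gon: the dihedral group D_6, |D_6| = 12.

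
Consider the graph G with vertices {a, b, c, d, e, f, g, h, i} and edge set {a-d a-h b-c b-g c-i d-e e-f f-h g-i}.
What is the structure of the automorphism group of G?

G has two connected components, {a, d, e, f, h} and {b, c, g, i}; each is 2-regular, so G = C_5 ⊔ C_4. The components are non-isomorphic (different sizes), so Aut(G) = Aut(C_5) × Aut(C_4) = D_5 × D_4 of order 10·8 = 80.

D_5 × D_4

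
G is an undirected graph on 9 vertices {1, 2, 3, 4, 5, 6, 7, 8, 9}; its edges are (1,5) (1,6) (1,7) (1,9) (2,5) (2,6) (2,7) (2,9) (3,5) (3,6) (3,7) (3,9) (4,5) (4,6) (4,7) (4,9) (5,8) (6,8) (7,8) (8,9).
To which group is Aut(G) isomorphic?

S_5 × S_4

The vertices split by degree into {5, 6, 7, 9} (degree 5) and {1, 2, 3, 4, 8} (degree 4); every edge runs between the two parts, so G is the complete bipartite graph K_{4,5}. Automorphisms preserve the bipartition setwise (since the parts differ in size) and act as S_5 × S_4 within it; |Aut| = 2880.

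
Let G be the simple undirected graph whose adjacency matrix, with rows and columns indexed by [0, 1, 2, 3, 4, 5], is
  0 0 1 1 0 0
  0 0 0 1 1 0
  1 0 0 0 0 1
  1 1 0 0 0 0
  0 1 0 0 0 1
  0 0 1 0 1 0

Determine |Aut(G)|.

Every vertex has degree 2 and the graph is connected, so G is the 6-cycle C_6. C_6 has 6 rotations and 6 reflections, so Aut(C_6) ≅ D_6 of order 12.

12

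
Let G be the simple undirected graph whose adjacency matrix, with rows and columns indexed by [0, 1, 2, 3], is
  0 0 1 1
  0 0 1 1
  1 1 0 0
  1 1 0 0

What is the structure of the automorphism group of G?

D_4

G is 2-regular and bipartite on 2^2 = 4 vertices with girth 4; it is the hypercube graph Q_2. The symmetry group of the 2-cube is the hyperoctahedral group B_2 = Z_2 ≀ S_2, of order 2^2·2! = 8.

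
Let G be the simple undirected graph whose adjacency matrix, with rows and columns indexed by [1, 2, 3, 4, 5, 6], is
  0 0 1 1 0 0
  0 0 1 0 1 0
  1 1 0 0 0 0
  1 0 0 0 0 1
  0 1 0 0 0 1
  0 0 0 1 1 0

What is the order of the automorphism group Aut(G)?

12

G is 2-regular and connected on 6 vertices, i.e. the cycle C_6. The automorphisms of the 6-cycle are exactly the symmetries of a regular 6-gon: the dihedral group D_6, |D_6| = 12.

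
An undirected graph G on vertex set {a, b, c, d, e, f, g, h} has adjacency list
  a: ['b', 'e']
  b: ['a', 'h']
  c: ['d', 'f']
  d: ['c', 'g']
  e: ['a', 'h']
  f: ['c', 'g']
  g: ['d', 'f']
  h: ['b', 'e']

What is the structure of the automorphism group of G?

(D_4 × D_4) ⋊ Z_2

G has two connected components, {c, d, f, g} and {a, b, e, h}; each is 2-regular, so G = C_4 ⊔ C_4. Aut of a disjoint union of two copies of C_4 is the wreath product D_4 ≀ Z_2, of order 2·8² = 128.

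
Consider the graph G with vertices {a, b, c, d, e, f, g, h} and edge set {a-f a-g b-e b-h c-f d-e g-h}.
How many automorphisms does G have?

2

The degree sequence is [2, 2, 1, 1, 2, 2, 2, 2]; the two degree-1 vertices c and d are the ends of a path, so G = P_8. The only nontrivial automorphism of a path is the end-to-end reflection, so Aut(G) ≅ Z_2.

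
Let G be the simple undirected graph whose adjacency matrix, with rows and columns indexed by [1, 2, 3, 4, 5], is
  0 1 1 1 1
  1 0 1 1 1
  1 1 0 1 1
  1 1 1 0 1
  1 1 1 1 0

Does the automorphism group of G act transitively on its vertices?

All 5 vertices are pairwise adjacent: G = K_5. Any permutation of the 5 vertices preserves K_5, so Aut(K_5) = S_5 of order 5! = 120. This group acts transitively on the 5 vertices.

Yes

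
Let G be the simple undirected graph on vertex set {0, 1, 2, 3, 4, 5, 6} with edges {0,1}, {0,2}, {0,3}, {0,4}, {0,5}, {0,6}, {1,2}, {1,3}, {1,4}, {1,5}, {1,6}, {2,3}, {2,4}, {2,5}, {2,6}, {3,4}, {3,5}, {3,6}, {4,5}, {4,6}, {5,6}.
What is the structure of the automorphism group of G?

the symmetric group on 7 letters

All 7 vertices are pairwise adjacent: G = K_7. Any permutation of the 7 vertices preserves K_7, so Aut(K_7) = S_7 of order 7! = 5040.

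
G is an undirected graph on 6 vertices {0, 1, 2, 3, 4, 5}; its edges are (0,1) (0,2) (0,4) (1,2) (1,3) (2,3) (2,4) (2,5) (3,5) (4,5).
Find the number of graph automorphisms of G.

Vertex 2 is the unique vertex of degree 5; the remaining 5 vertices each have degree 3 and induce a cycle, so G is the wheel on 6 vertices with hub 2. Every automorphism fixes the hub and acts on the rim 5-cycle, so Aut(G) ≅ Aut(C_5) = D_5 of order 10.

10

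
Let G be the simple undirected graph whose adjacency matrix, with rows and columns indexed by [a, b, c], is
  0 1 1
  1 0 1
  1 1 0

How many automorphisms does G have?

All 3 vertices are pairwise adjacent: G = K_3. Every bijection on the vertex set is an automorphism of K_3; hence Aut(K_3) ≅ S_3, order 6.

6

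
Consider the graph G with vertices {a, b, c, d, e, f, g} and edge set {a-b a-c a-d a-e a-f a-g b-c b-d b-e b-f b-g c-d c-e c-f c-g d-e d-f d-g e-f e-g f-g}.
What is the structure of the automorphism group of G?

S_7

Every vertex has degree 6, so G is the complete graph K_7. Every bijection on the vertex set is an automorphism of K_7; hence Aut(K_7) ≅ S_7, order 5040.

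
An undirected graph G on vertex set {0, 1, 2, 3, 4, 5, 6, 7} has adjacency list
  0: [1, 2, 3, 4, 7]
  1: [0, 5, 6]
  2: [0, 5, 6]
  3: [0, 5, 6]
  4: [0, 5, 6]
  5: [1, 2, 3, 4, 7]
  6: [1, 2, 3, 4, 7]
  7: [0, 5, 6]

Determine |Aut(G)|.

The vertices split by degree into {0, 5, 6} (degree 5) and {1, 2, 3, 4, 7} (degree 3); every edge runs between the two parts, so G is the complete bipartite graph K_{3,5}. Automorphisms preserve the bipartition setwise (since the parts differ in size) and act as S_3 × S_5 within it; |Aut| = 720.

720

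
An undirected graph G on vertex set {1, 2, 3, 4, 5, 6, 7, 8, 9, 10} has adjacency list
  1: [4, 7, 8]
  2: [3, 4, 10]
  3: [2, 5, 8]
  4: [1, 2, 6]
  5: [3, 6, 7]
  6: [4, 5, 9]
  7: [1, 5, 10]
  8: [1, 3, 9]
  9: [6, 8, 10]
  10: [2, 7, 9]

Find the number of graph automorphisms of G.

120

G is 3-regular on 10 vertices with no triangles and no 4-cycles (girth 5): this is the Petersen graph. It is a classical fact that the Petersen graph has automorphism group S_5 (order 120), arising from its description as the Kneser graph K(5,2).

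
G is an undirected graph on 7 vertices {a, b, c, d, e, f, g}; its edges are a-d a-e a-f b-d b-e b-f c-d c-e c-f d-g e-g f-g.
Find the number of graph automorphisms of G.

The vertices split by degree into {d, e, f} (degree 4) and {a, b, c, g} (degree 3); every edge runs between the two parts, so G is the complete bipartite graph K_{3,4}. The parts have unequal sizes, so no automorphism swaps them; each part is permuted independently, giving S_3 × S_4 of order 3!·4! = 144.

144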